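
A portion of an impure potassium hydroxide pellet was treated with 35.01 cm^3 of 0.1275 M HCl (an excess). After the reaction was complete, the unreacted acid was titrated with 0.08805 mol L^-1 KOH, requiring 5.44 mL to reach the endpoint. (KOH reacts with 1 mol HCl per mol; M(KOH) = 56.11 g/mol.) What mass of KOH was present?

0.224 g

Total n(HCl) added = 0.1275 x 0.03501 = 0.004464 mol.
n(KOH) used = 0.08805 x 0.005440 = 0.0004790 mol, which equals the excess n(HCl).
So n(HCl) consumed by the sample = 0.004464 - 0.0004790 = 0.003985 mol.
n(KOH) = 0.003985 / 1 = 0.003985 mol.
mass = 0.003985 mol x 56.11 g/mol = 0.224 g.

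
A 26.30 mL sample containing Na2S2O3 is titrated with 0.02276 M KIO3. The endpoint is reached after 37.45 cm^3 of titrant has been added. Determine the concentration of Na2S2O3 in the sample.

n(KIO3) = 0.02276 x 0.03745 = 0.0008524 mol.
From the balanced equation, 1 mol KIO3 reacts with 6 mol Na2S2O3, so n(Na2S2O3) = 0.0008524 x 6/1 = 0.005114 mol.
[Na2S2O3] = 0.005114 / 0.02630 L = 0.194 M.

0.194 M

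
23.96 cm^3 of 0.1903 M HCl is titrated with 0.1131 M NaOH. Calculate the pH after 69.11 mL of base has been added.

12.54

n(acid) = 0.1903 x 0.02396 = 0.004560 mol; n(NaOH) added = 0.1131 x 0.06911 = 0.007816 mol.
Base is in excess by 0.007816 - 0.004560 = 0.003257 mol in a total volume of 0.09307 L.
[OH^-] = 0.003257/0.09307 = 0.03499 M, so pOH = 1.46 and pH = 14.00 - 1.46 = 12.54.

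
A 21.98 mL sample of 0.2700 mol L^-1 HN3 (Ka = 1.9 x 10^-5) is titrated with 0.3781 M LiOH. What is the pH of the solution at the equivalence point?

8.96

n(HN3) = 0.2700 x 0.02198 = 0.005935 mol; V(LiOH) at equivalence = 0.005935/0.3781 = 0.01570 L.
At equivalence all the acid is converted to N3-; total volume = 0.02198 + 0.01570 = 0.03768 L, so [N3-] = 0.005935/0.03768 = 0.1575 M.
Kb = Kw/Ka = 1.0e-14 / 1.9 x 10^-5 = 5.26e-10.
[OH^-] = sqrt(Kb x [N3-]) = sqrt(5.26e-10 x 0.1575) = 9.11e-6 M.
pOH = 5.04, so pH = 14.00 - 5.04 = 8.96.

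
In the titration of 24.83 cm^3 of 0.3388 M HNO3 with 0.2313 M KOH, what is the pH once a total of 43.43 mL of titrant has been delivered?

n(acid) = 0.3388 x 0.02483 = 0.008412 mol; n(KOH) added = 0.2313 x 0.04343 = 0.01005 mol.
Base is in excess by 0.01005 - 0.008412 = 0.001633 mol in a total volume of 0.06826 L.
[OH^-] = 0.001633/0.06826 = 0.02392 M, so pOH = 1.62 and pH = 14.00 - 1.62 = 12.38.

12.38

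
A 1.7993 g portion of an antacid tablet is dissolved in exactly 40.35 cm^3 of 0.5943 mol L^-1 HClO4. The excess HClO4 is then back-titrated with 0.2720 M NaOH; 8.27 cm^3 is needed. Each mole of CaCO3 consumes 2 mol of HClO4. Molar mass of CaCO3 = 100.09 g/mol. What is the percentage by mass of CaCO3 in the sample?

Total n(HClO4) added = 0.5943 x 0.04035 = 0.02398 mol.
n(NaOH) used = 0.2720 x 0.008270 = 0.002249 mol, which equals the excess n(HClO4).
So n(HClO4) consumed by the sample = 0.02398 - 0.002249 = 0.02173 mol.
n(CaCO3) = 0.02173 / 2 = 0.01087 mol.
mass CaCO3 = 0.01087 x 100.09 = 1.088 g, so %CaCO3 = 1.088/1.7993 x 100 = 60.4%.

60.4%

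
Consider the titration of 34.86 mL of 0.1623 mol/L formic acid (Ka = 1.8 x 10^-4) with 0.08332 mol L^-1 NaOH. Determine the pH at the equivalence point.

8.24

n(HCOOH) = 0.1623 x 0.03486 = 0.005658 mol; V(NaOH) at equivalence = 0.005658/0.08332 = 0.06790 L.
At equivalence all the acid is converted to HCOO-; total volume = 0.03486 + 0.06790 = 0.1028 L, so [HCOO-] = 0.005658/0.1028 = 0.05506 M.
Kb = Kw/Ka = 1.0e-14 / 1.8 x 10^-4 = 5.56e-11.
[OH^-] = sqrt(Kb x [HCOO-]) = sqrt(5.56e-11 x 0.05506) = 1.75e-6 M.
pOH = 5.76, so pH = 14.00 - 5.76 = 8.24.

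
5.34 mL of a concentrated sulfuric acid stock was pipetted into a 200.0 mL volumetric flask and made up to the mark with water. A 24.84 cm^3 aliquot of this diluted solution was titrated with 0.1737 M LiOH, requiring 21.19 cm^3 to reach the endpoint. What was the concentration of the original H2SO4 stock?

n(LiOH) = 0.1737 x 0.02119 = 0.003681 mol.
n(H2SO4) in the aliquot = 0.003681 x 1/2 = 0.001840 mol.
[diluted H2SO4] = 0.001840 / 0.02484 = 0.07409 M.
Dilution factor = 200.0/5.340 = 37.45, so [stock] = 0.07409 x 37.45 = 2.77 M.

2.77 M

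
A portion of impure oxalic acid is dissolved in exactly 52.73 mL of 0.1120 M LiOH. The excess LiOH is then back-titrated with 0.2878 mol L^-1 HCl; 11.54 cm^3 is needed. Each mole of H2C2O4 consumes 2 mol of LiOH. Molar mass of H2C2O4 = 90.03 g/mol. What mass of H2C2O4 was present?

0.116 g

Total n(LiOH) added = 0.1120 x 0.05273 = 0.005906 mol.
n(HCl) used = 0.2878 x 0.01154 = 0.003321 mol, which equals the excess n(LiOH).
So n(LiOH) consumed by the sample = 0.005906 - 0.003321 = 0.002585 mol.
n(H2C2O4) = 0.002585 / 2 = 0.001292 mol.
mass = 0.001292 mol x 90.03 g/mol = 0.116 g.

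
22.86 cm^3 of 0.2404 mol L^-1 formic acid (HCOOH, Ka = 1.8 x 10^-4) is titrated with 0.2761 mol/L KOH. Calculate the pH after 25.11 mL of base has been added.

12.48

n(acid) = 0.2404 x 0.02286 = 0.005496 mol; n(KOH) added = 0.2761 x 0.02511 = 0.006933 mol.
Base is in excess by 0.006933 - 0.005496 = 0.001437 mol in a total volume of 0.04797 L.
[OH^-] = 0.001437/0.04797 = 0.02996 M, so pOH = 1.52 and pH = 14.00 - 1.52 = 12.48.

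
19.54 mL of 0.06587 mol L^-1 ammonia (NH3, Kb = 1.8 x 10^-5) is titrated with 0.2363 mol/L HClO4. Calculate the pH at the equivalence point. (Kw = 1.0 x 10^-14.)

n(NH3) = 0.06587 x 0.01954 = 0.001287 mol; V(HClO4) at equivalence = 0.001287/0.2363 = 0.005447 L.
At equivalence the base is fully converted to NH4+; total volume = 0.02499 L, so [NH4+] = 0.001287/0.02499 = 0.05151 M.
Ka(NH4+) = Kw/Kb = 1.0e-14 / 1.8 x 10^-5 = 5.56e-10.
[H^+] = sqrt(Ka x [NH4+]) = sqrt(5.56e-10 x 0.05151) = 5.35e-6 M.
pH = -log(5.35e-6) = 5.27.

5.27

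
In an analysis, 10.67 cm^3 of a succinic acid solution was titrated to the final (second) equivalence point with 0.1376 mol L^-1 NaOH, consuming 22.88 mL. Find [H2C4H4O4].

n(NaOH) = 0.1376 x 0.02288 = 0.003148 mol.
At the final (second) equivalence point, 2 mol OH^- react per mol H2C4H4O4, so n(H2C4H4O4) = 0.003148 / 2 = 0.001574 mol.
[H2C4H4O4] = 0.001574 / 0.01067 L = 0.148 M.

0.148 M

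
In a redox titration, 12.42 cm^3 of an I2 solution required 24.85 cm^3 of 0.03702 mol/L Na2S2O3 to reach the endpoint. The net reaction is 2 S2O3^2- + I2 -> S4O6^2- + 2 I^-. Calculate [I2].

n(Na2S2O3) = 0.03702 x 0.02485 = 0.0009199 mol.
From the balanced equation, 2 mol Na2S2O3 reacts with 1 mol I2, so n(I2) = 0.0009199 x 1/2 = 0.0004600 mol.
[I2] = 0.0004600 / 0.01242 L = 0.0370 M.

0.0370 M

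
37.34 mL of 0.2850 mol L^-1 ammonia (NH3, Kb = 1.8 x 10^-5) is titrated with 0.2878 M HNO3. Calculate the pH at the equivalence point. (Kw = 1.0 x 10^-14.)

5.05

n(NH3) = 0.2850 x 0.03734 = 0.01064 mol; V(HNO3) at equivalence = 0.01064/0.2878 = 0.03698 L.
At equivalence the base is fully converted to NH4+; total volume = 0.07432 L, so [NH4+] = 0.01064/0.07432 = 0.1432 M.
Ka(NH4+) = Kw/Kb = 1.0e-14 / 1.8 x 10^-5 = 5.56e-10.
[H^+] = sqrt(Ka x [NH4+]) = sqrt(5.56e-10 x 0.1432) = 8.92e-6 M.
pH = -log(8.92e-6) = 5.05.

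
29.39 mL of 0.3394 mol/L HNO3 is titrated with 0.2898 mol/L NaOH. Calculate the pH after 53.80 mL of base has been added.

12.83

n(acid) = 0.3394 x 0.02939 = 0.009975 mol; n(NaOH) added = 0.2898 x 0.05380 = 0.01559 mol.
Base is in excess by 0.01559 - 0.009975 = 0.005616 mol in a total volume of 0.08319 L.
[OH^-] = 0.005616/0.08319 = 0.06751 M, so pOH = 1.17 and pH = 14.00 - 1.17 = 12.83.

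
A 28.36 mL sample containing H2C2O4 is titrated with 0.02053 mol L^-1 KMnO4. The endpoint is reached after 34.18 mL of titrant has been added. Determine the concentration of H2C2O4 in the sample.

0.0619 M

n(KMnO4) = 0.02053 x 0.03418 = 0.0007017 mol.
From the balanced equation, 2 mol KMnO4 reacts with 5 mol H2C2O4, so n(H2C2O4) = 0.0007017 x 5/2 = 0.001754 mol.
[H2C2O4] = 0.001754 / 0.02836 L = 0.0619 M.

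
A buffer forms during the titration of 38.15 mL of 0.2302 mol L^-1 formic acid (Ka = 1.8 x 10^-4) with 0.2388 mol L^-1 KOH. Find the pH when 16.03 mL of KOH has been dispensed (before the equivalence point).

Initial n(HCOOH) = 0.2302 x 0.03815 = 0.008782 mol.
n(KOH) added = 0.2388 x 0.01603 = 0.003828 mol, converting that many moles of HCOOH to HCOO-.
Remaining n(HCOOH) = 0.004954 mol; n(HCOO-) = 0.003828 mol.
By Henderson-Hasselbalch, pH = pKa + log([A^-]/[HA]) = 3.74 + log(0.003828/0.004954) = 3.74 + (-0.11) = 3.63.

3.63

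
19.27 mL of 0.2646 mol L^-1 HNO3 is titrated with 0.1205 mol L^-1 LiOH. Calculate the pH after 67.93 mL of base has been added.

n(acid) = 0.2646 x 0.01927 = 0.005099 mol; n(LiOH) added = 0.1205 x 0.06793 = 0.008186 mol.
Base is in excess by 0.008186 - 0.005099 = 0.003087 mol in a total volume of 0.08720 L.
[OH^-] = 0.003087/0.08720 = 0.03540 M, so pOH = 1.45 and pH = 14.00 - 1.45 = 12.55.

12.55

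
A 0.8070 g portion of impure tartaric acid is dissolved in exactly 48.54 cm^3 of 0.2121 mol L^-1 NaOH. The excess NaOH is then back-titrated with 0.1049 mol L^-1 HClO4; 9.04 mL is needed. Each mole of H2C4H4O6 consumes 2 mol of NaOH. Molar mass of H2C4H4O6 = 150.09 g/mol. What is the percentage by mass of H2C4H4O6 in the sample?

86.9%

Total n(NaOH) added = 0.2121 x 0.04854 = 0.01030 mol.
n(HClO4) used = 0.1049 x 0.009040 = 0.0009483 mol, which equals the excess n(NaOH).
So n(NaOH) consumed by the sample = 0.01030 - 0.0009483 = 0.009347 mol.
n(H2C4H4O6) = 0.009347 / 2 = 0.004674 mol.
mass H2C4H4O6 = 0.004674 x 150.09 = 0.7014 g, so %H2C4H4O6 = 0.7014/0.8070 x 100 = 86.9%.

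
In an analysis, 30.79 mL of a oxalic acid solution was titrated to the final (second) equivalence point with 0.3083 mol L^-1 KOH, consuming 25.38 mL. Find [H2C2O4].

0.127 M

n(KOH) = 0.3083 x 0.02538 = 0.007825 mol.
At the final (second) equivalence point, 2 mol OH^- react per mol H2C2O4, so n(H2C2O4) = 0.007825 / 2 = 0.003912 mol.
[H2C2O4] = 0.003912 / 0.03079 L = 0.127 M.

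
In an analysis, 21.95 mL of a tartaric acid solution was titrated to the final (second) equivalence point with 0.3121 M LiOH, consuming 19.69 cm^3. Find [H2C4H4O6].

n(LiOH) = 0.3121 x 0.01969 = 0.006145 mol.
At the final (second) equivalence point, 2 mol OH^- react per mol H2C4H4O6, so n(H2C4H4O6) = 0.006145 / 2 = 0.003073 mol.
[H2C4H4O6] = 0.003073 / 0.02195 L = 0.140 M.

0.140 M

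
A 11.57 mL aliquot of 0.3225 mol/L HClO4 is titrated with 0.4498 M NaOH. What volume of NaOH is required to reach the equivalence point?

8.30 mL

n(HClO4) = 0.3225 mol/L x 0.01157 L = 0.003731 mol.
At equivalence n(NaOH) = n(HClO4) = 0.003731 mol.
V(NaOH) = 0.003731 / 0.4498 = 0.008296 L = 8.30 mL.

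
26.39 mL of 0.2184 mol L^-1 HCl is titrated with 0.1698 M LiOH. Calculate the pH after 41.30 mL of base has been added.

12.27

n(acid) = 0.2184 x 0.02639 = 0.005764 mol; n(LiOH) added = 0.1698 x 0.04130 = 0.007013 mol.
Base is in excess by 0.007013 - 0.005764 = 0.001249 mol in a total volume of 0.06769 L.
[OH^-] = 0.001249/0.06769 = 0.01845 M, so pOH = 1.73 and pH = 14.00 - 1.73 = 12.27.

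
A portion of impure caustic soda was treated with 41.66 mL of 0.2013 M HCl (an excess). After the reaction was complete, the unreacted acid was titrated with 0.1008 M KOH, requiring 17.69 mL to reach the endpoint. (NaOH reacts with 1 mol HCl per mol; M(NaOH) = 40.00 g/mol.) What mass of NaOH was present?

0.264 g

Total n(HCl) added = 0.2013 x 0.04166 = 0.008386 mol.
n(KOH) used = 0.1008 x 0.01769 = 0.001783 mol, which equals the excess n(HCl).
So n(HCl) consumed by the sample = 0.008386 - 0.001783 = 0.006603 mol.
n(NaOH) = 0.006603 / 1 = 0.006603 mol.
mass = 0.006603 mol x 40.00 g/mol = 0.264 g.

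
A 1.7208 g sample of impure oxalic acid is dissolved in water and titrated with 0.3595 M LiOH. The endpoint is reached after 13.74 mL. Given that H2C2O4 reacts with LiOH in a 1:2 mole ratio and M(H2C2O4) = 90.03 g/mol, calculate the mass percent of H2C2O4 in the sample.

12.9%

n(LiOH) = 0.3595 x 0.01374 = 0.004940 mol.
n(H2C2O4) = 0.004940 / 2 = 0.002470 mol.
mass of H2C2O4 = 0.002470 x 90.03 = 0.2224 g.
% purity = 0.2224 / 1.7208 x 100 = 12.9%.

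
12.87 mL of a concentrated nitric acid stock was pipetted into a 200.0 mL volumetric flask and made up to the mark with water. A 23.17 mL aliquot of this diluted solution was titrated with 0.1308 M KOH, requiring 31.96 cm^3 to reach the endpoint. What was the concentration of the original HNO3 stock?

2.80 M

n(KOH) = 0.1308 x 0.03196 = 0.004180 mol.
n(HNO3) in the aliquot = 0.004180 mol.
[diluted HNO3] = 0.004180 / 0.02317 = 0.1804 M.
Dilution factor = 200.0/12.87 = 15.54, so [stock] = 0.1804 x 15.54 = 2.80 M.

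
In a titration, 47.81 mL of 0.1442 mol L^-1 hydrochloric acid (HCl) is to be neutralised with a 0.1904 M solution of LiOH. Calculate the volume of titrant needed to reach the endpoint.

36.2 mL

n(HCl) = 0.1442 mol/L x 0.04781 L = 0.006894 mol.
At equivalence n(LiOH) = n(HCl) = 0.006894 mol.
V(LiOH) = 0.006894 / 0.1904 = 0.03621 L = 36.2 mL.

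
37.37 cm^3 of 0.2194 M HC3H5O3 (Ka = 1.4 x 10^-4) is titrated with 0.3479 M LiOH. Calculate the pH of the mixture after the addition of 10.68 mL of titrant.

3.77

Initial n(HC3H5O3) = 0.2194 x 0.03737 = 0.008199 mol.
n(LiOH) added = 0.3479 x 0.01068 = 0.003716 mol, converting that many moles of HC3H5O3 to C3H5O3-.
Remaining n(HC3H5O3) = 0.004483 mol; n(C3H5O3-) = 0.003716 mol.
By Henderson-Hasselbalch, pH = pKa + log([A^-]/[HA]) = 3.85 + log(0.003716/0.004483) = 3.85 + (-0.08) = 3.77.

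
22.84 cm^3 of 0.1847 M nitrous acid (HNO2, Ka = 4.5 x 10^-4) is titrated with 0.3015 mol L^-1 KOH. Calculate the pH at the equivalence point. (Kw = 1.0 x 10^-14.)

8.20

n(HNO2) = 0.1847 x 0.02284 = 0.004219 mol; V(KOH) at equivalence = 0.004219/0.3015 = 0.01399 L.
At equivalence all the acid is converted to NO2-; total volume = 0.02284 + 0.01399 = 0.03683 L, so [NO2-] = 0.004219/0.03683 = 0.1145 M.
Kb = Kw/Ka = 1.0e-14 / 4.5 x 10^-4 = 2.22e-11.
[OH^-] = sqrt(Kb x [NO2-]) = sqrt(2.22e-11 x 0.1145) = 1.60e-6 M.
pOH = 5.80, so pH = 14.00 - 5.80 = 8.20.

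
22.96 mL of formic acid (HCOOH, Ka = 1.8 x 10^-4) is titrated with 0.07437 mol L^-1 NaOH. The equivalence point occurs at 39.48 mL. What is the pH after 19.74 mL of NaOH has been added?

3.74

19.74 mL is exactly half the equivalence volume (39.48/2), i.e. the half-equivalence point.
There, n(HA) = n(A^-), so pH = pKa = -log(1.8 x 10^-4) = 3.74.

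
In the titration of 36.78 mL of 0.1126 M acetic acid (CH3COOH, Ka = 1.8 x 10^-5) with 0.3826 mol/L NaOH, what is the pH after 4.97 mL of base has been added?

Initial n(CH3COOH) = 0.1126 x 0.03678 = 0.004141 mol.
n(NaOH) added = 0.3826 x 0.004970 = 0.001902 mol, converting that many moles of CH3COOH to CH3COO-.
Remaining n(CH3COOH) = 0.002240 mol; n(CH3COO-) = 0.001902 mol.
By Henderson-Hasselbalch, pH = pKa + log([A^-]/[HA]) = 4.74 + log(0.001902/0.002240) = 4.74 + (-0.07) = 4.67.

4.67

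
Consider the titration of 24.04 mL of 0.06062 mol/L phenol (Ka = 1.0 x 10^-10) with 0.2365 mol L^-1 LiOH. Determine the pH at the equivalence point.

11.34

n(C6H5OH) = 0.06062 x 0.02404 = 0.001457 mol; V(LiOH) at equivalence = 0.001457/0.2365 = 0.006162 L.
At equivalence all the acid is converted to C6H5O-; total volume = 0.02404 + 0.006162 = 0.03020 L, so [C6H5O-] = 0.001457/0.03020 = 0.04825 M.
Kb = Kw/Ka = 1.0e-14 / 1.0 x 10^-10 = 0.000100.
[OH^-] = sqrt(Kb x [C6H5O-]) = sqrt(0.000100 x 0.04825) = 0.00220 M.
pOH = 2.66, so pH = 14.00 - 2.66 = 11.34.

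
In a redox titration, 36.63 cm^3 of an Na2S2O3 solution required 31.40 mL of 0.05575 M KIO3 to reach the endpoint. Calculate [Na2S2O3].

0.287 M

n(KIO3) = 0.05575 x 0.03140 = 0.001751 mol.
From the balanced equation, 1 mol KIO3 reacts with 6 mol Na2S2O3, so n(Na2S2O3) = 0.001751 x 6/1 = 0.01050 mol.
[Na2S2O3] = 0.01050 / 0.03663 L = 0.287 M.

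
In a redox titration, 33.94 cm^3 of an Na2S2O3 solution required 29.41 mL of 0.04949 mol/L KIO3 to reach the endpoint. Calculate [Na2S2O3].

n(KIO3) = 0.04949 x 0.02941 = 0.001456 mol.
From the balanced equation, 1 mol KIO3 reacts with 6 mol Na2S2O3, so n(Na2S2O3) = 0.001456 x 6/1 = 0.008733 mol.
[Na2S2O3] = 0.008733 / 0.03394 L = 0.257 M.

0.257 M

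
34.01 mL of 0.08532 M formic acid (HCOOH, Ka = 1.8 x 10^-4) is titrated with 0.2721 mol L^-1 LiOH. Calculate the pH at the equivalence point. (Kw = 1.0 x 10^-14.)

8.28

n(HCOOH) = 0.08532 x 0.03401 = 0.002902 mol; V(LiOH) at equivalence = 0.002902/0.2721 = 0.01066 L.
At equivalence all the acid is converted to HCOO-; total volume = 0.03401 + 0.01066 = 0.04467 L, so [HCOO-] = 0.002902/0.04467 = 0.06495 M.
Kb = Kw/Ka = 1.0e-14 / 1.8 x 10^-4 = 5.56e-11.
[OH^-] = sqrt(Kb x [HCOO-]) = sqrt(5.56e-11 x 0.06495) = 1.90e-6 M.
pOH = 5.72, so pH = 14.00 - 5.72 = 8.28.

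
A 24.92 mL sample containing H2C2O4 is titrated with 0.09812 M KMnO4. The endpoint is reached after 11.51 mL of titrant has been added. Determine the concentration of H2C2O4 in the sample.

0.113 M

n(KMnO4) = 0.09812 x 0.01151 = 0.001129 mol.
From the balanced equation, 2 mol KMnO4 reacts with 5 mol H2C2O4, so n(H2C2O4) = 0.001129 x 5/2 = 0.002823 mol.
[H2C2O4] = 0.002823 / 0.02492 L = 0.113 M.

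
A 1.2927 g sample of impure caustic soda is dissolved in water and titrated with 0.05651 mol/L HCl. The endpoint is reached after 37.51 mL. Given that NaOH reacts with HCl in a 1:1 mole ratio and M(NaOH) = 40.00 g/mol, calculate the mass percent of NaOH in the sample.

6.56%

n(HCl) = 0.05651 x 0.03751 = 0.002120 mol.
n(NaOH) = 0.002120 / 1 = 0.002120 mol.
mass of NaOH = 0.002120 x 40.00 = 0.08479 g.
% purity = 0.08479 / 1.2927 x 100 = 6.56%.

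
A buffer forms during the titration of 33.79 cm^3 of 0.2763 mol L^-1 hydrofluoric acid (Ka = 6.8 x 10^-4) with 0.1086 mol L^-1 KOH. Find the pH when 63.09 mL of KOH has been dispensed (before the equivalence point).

3.61

Initial n(HF) = 0.2763 x 0.03379 = 0.009336 mol.
n(KOH) added = 0.1086 x 0.06309 = 0.006852 mol, converting that many moles of HF to F-.
Remaining n(HF) = 0.002485 mol; n(F-) = 0.006852 mol.
By Henderson-Hasselbalch, pH = pKa + log([A^-]/[HA]) = 3.17 + log(0.006852/0.002485) = 3.17 + (+0.44) = 3.61.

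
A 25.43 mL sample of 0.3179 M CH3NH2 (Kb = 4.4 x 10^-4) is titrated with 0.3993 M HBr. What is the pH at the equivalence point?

n(CH3NH2) = 0.3179 x 0.02543 = 0.008084 mol; V(HBr) at equivalence = 0.008084/0.3993 = 0.02025 L.
At equivalence the base is fully converted to CH3NH3+; total volume = 0.04568 L, so [CH3NH3+] = 0.008084/0.04568 = 0.1770 M.
Ka(CH3NH3+) = Kw/Kb = 1.0e-14 / 4.4 x 10^-4 = 2.27e-11.
[H^+] = sqrt(Ka x [CH3NH3+]) = sqrt(2.27e-11 x 0.1770) = 2.01e-6 M.
pH = -log(2.01e-6) = 5.70.

5.70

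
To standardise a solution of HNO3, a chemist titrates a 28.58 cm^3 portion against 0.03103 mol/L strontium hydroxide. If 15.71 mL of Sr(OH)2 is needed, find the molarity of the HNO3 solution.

0.0341 M

n(Sr(OH)2) delivered = 0.03103 x 0.01571 = 0.0004875 mol.
The reaction is 2 HNO3 + 1 Sr(OH)2, so n(HNO3) = 0.0004875 x 2/1 = 0.0009750 mol.
[HNO3] = 0.0009750 mol / 0.02858 L = 0.0341 M.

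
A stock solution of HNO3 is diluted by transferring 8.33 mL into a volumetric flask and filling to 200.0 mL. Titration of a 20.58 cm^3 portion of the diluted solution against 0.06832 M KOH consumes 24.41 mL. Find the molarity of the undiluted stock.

1.95 M

n(KOH) = 0.06832 x 0.02441 = 0.001668 mol.
n(HNO3) in the aliquot = 0.001668 mol.
[diluted HNO3] = 0.001668 / 0.02058 = 0.08103 M.
Dilution factor = 200.0/8.330 = 24.01, so [stock] = 0.08103 x 24.01 = 1.95 M.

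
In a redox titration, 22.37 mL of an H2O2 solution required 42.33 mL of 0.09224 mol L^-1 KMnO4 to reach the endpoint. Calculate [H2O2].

n(KMnO4) = 0.09224 x 0.04233 = 0.003905 mol.
From the balanced equation, 2 mol KMnO4 reacts with 5 mol H2O2, so n(H2O2) = 0.003905 x 5/2 = 0.009761 mol.
[H2O2] = 0.009761 / 0.02237 L = 0.436 M.

0.436 M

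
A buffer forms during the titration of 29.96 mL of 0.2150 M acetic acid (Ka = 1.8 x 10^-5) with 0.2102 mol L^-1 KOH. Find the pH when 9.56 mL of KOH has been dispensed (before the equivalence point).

Initial n(CH3COOH) = 0.2150 x 0.02996 = 0.006441 mol.
n(KOH) added = 0.2102 x 0.009560 = 0.002010 mol, converting that many moles of CH3COOH to CH3COO-.
Remaining n(CH3COOH) = 0.004432 mol; n(CH3COO-) = 0.002010 mol.
By Henderson-Hasselbalch, pH = pKa + log([A^-]/[HA]) = 4.74 + log(0.002010/0.004432) = 4.74 + (-0.34) = 4.40.

4.40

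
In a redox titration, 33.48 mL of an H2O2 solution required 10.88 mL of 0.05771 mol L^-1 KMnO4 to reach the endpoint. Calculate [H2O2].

0.0469 M

n(KMnO4) = 0.05771 x 0.01088 = 0.0006279 mol.
From the balanced equation, 2 mol KMnO4 reacts with 5 mol H2O2, so n(H2O2) = 0.0006279 x 5/2 = 0.001570 mol.
[H2O2] = 0.001570 / 0.03348 L = 0.0469 M.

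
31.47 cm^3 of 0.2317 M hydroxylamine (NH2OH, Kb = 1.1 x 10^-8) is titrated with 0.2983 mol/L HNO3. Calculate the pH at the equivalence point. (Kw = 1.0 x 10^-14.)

n(NH2OH) = 0.2317 x 0.03147 = 0.007292 mol; V(HNO3) at equivalence = 0.007292/0.2983 = 0.02444 L.
At equivalence the base is fully converted to NH3OH+; total volume = 0.05591 L, so [NH3OH+] = 0.007292/0.05591 = 0.1304 M.
Ka(NH3OH+) = Kw/Kb = 1.0e-14 / 1.1 x 10^-8 = 9.09e-7.
[H^+] = sqrt(Ka x [NH3OH+]) = sqrt(9.09e-7 x 0.1304) = 0.000344 M.
pH = -log(0.000344) = 3.46.

3.46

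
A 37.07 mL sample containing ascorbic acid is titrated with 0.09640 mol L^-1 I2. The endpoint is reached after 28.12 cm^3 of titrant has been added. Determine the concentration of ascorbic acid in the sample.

0.0731 M

n(I2) = 0.09640 x 0.02812 = 0.002711 mol.
From the balanced equation, 1 mol I2 reacts with 1 mol ascorbic acid, so n(ascorbic acid) = 0.002711 x 1/1 = 0.002711 mol.
[ascorbic acid] = 0.002711 / 0.03707 L = 0.0731 M.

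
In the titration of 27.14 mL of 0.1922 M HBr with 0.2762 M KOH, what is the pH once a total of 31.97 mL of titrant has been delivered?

n(acid) = 0.1922 x 0.02714 = 0.005216 mol; n(KOH) added = 0.2762 x 0.03197 = 0.008830 mol.
Base is in excess by 0.008830 - 0.005216 = 0.003614 mol in a total volume of 0.05911 L.
[OH^-] = 0.003614/0.05911 = 0.06114 M, so pOH = 1.21 and pH = 14.00 - 1.21 = 12.79.

12.79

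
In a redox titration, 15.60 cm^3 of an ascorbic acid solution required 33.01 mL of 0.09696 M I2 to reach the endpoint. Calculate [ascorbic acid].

0.205 M

n(I2) = 0.09696 x 0.03301 = 0.003201 mol.
From the balanced equation, 1 mol I2 reacts with 1 mol ascorbic acid, so n(ascorbic acid) = 0.003201 x 1/1 = 0.003201 mol.
[ascorbic acid] = 0.003201 / 0.01560 L = 0.205 M.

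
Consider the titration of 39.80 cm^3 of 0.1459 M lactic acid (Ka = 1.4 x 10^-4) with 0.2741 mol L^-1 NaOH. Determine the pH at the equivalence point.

8.42

n(HC3H5O3) = 0.1459 x 0.03980 = 0.005807 mol; V(NaOH) at equivalence = 0.005807/0.2741 = 0.02119 L.
At equivalence all the acid is converted to C3H5O3-; total volume = 0.03980 + 0.02119 = 0.06099 L, so [C3H5O3-] = 0.005807/0.06099 = 0.09522 M.
Kb = Kw/Ka = 1.0e-14 / 1.4 x 10^-4 = 7.14e-11.
[OH^-] = sqrt(Kb x [C3H5O3-]) = sqrt(7.14e-11 x 0.09522) = 2.61e-6 M.
pOH = 5.58, so pH = 14.00 - 5.58 = 8.42.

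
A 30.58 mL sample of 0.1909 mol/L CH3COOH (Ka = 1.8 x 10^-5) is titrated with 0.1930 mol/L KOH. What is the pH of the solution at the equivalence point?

n(CH3COOH) = 0.1909 x 0.03058 = 0.005838 mol; V(KOH) at equivalence = 0.005838/0.1930 = 0.03025 L.
At equivalence all the acid is converted to CH3COO-; total volume = 0.03058 + 0.03025 = 0.06083 L, so [CH3COO-] = 0.005838/0.06083 = 0.09597 M.
Kb = Kw/Ka = 1.0e-14 / 1.8 x 10^-5 = 5.56e-10.
[OH^-] = sqrt(Kb x [CH3COO-]) = sqrt(5.56e-10 x 0.09597) = 7.30e-6 M.
pOH = 5.14, so pH = 14.00 - 5.14 = 8.86.

8.86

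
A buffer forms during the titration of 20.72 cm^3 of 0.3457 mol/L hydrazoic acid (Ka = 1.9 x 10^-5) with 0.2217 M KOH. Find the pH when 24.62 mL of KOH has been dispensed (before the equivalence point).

5.23

Initial n(HN3) = 0.3457 x 0.02072 = 0.007163 mol.
n(KOH) added = 0.2217 x 0.02462 = 0.005458 mol, converting that many moles of HN3 to N3-.
Remaining n(HN3) = 0.001705 mol; n(N3-) = 0.005458 mol.
By Henderson-Hasselbalch, pH = pKa + log([A^-]/[HA]) = 4.72 + log(0.005458/0.001705) = 4.72 + (+0.51) = 5.23.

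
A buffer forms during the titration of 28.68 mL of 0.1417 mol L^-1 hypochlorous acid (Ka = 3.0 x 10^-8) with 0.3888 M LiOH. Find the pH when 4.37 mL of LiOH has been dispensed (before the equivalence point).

7.38

Initial n(HClO) = 0.1417 x 0.02868 = 0.004064 mol.
n(LiOH) added = 0.3888 x 0.004370 = 0.001699 mol, converting that many moles of HClO to ClO-.
Remaining n(HClO) = 0.002365 mol; n(ClO-) = 0.001699 mol.
By Henderson-Hasselbalch, pH = pKa + log([A^-]/[HA]) = 7.52 + log(0.001699/0.002365) = 7.52 + (-0.14) = 7.38.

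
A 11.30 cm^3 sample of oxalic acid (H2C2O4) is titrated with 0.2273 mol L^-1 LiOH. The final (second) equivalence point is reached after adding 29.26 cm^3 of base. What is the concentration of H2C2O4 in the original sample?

n(LiOH) = 0.2273 x 0.02926 = 0.006651 mol.
At the final (second) equivalence point, 2 mol OH^- react per mol H2C2O4, so n(H2C2O4) = 0.006651 / 2 = 0.003325 mol.
[H2C2O4] = 0.003325 / 0.01130 L = 0.294 M.

0.294 M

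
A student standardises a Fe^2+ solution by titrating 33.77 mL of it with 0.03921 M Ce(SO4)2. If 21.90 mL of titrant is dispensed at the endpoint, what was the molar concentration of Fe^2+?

n(Ce(SO4)2) = 0.03921 x 0.02190 = 0.0008587 mol.
From the balanced equation, 1 mol Ce(SO4)2 reacts with 1 mol Fe^2+, so n(Fe^2+) = 0.0008587 x 1/1 = 0.0008587 mol.
[Fe^2+] = 0.0008587 / 0.03377 L = 0.0254 M.

0.0254 M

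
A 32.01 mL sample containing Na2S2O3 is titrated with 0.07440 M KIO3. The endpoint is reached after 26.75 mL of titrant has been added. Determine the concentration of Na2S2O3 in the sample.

0.373 M

n(KIO3) = 0.07440 x 0.02675 = 0.001990 mol.
From the balanced equation, 1 mol KIO3 reacts with 6 mol Na2S2O3, so n(Na2S2O3) = 0.001990 x 6/1 = 0.01194 mol.
[Na2S2O3] = 0.01194 / 0.03201 L = 0.373 M.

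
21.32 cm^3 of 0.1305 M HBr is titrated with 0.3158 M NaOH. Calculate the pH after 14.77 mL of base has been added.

n(acid) = 0.1305 x 0.02132 = 0.002782 mol; n(NaOH) added = 0.3158 x 0.01477 = 0.004664 mol.
Base is in excess by 0.004664 - 0.002782 = 0.001882 mol in a total volume of 0.03609 L.
[OH^-] = 0.001882/0.03609 = 0.05215 M, so pOH = 1.28 and pH = 14.00 - 1.28 = 12.72.

12.72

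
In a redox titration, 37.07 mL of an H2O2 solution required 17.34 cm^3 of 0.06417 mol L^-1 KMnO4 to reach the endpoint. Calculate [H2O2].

n(KMnO4) = 0.06417 x 0.01734 = 0.001113 mol.
From the balanced equation, 2 mol KMnO4 reacts with 5 mol H2O2, so n(H2O2) = 0.001113 x 5/2 = 0.002782 mol.
[H2O2] = 0.002782 / 0.03707 L = 0.0750 M.

0.0750 M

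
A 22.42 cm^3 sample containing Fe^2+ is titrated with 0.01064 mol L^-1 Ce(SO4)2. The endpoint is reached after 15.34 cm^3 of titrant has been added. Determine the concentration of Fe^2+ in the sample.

0.00728 M

n(Ce(SO4)2) = 0.01064 x 0.01534 = 0.0001632 mol.
From the balanced equation, 1 mol Ce(SO4)2 reacts with 1 mol Fe^2+, so n(Fe^2+) = 0.0001632 x 1/1 = 0.0001632 mol.
[Fe^2+] = 0.0001632 / 0.02242 L = 0.00728 M.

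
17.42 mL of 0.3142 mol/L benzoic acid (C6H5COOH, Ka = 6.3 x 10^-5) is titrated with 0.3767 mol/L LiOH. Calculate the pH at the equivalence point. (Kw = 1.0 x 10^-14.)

n(C6H5COOH) = 0.3142 x 0.01742 = 0.005473 mol; V(LiOH) at equivalence = 0.005473/0.3767 = 0.01453 L.
At equivalence all the acid is converted to C6H5COO-; total volume = 0.01742 + 0.01453 = 0.03195 L, so [C6H5COO-] = 0.005473/0.03195 = 0.1713 M.
Kb = Kw/Ka = 1.0e-14 / 6.3 x 10^-5 = 1.59e-10.
[OH^-] = sqrt(Kb x [C6H5COO-]) = sqrt(1.59e-10 x 0.1713) = 5.21e-6 M.
pOH = 5.28, so pH = 14.00 - 5.28 = 8.72.

8.72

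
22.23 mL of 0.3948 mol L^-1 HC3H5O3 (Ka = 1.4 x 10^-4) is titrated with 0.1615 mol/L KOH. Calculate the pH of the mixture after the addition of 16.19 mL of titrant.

3.48

Initial n(HC3H5O3) = 0.3948 x 0.02223 = 0.008776 mol.
n(KOH) added = 0.1615 x 0.01619 = 0.002615 mol, converting that many moles of HC3H5O3 to C3H5O3-.
Remaining n(HC3H5O3) = 0.006162 mol; n(C3H5O3-) = 0.002615 mol.
By Henderson-Hasselbalch, pH = pKa + log([A^-]/[HA]) = 3.85 + log(0.002615/0.006162) = 3.85 + (-0.37) = 3.48.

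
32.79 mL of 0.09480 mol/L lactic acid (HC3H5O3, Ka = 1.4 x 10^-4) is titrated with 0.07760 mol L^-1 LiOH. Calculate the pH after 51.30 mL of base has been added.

12.02

n(acid) = 0.09480 x 0.03279 = 0.003108 mol; n(LiOH) added = 0.07760 x 0.05130 = 0.003981 mol.
Base is in excess by 0.003981 - 0.003108 = 0.0008724 mol in a total volume of 0.08409 L.
[OH^-] = 0.0008724/0.08409 = 0.01037 M, so pOH = 1.98 and pH = 14.00 - 1.98 = 12.02.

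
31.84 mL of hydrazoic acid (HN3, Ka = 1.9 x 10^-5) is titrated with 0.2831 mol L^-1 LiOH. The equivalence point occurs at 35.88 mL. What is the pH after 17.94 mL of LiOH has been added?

4.72

17.94 mL is exactly half the equivalence volume (35.88/2), i.e. the half-equivalence point.
There, n(HA) = n(A^-), so pH = pKa = -log(1.9 x 10^-5) = 4.72.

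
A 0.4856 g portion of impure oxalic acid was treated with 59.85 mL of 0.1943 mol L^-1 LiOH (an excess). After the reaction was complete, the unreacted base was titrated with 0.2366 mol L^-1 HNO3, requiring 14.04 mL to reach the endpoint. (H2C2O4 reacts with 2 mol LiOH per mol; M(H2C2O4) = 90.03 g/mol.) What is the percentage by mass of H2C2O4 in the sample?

77.0%

Total n(LiOH) added = 0.1943 x 0.05985 = 0.01163 mol.
n(HNO3) used = 0.2366 x 0.01404 = 0.003322 mol, which equals the excess n(LiOH).
So n(LiOH) consumed by the sample = 0.01163 - 0.003322 = 0.008307 mol.
n(H2C2O4) = 0.008307 / 2 = 0.004153 mol.
mass H2C2O4 = 0.004153 x 90.03 = 0.3739 g, so %H2C2O4 = 0.3739/0.4856 x 100 = 77.0%.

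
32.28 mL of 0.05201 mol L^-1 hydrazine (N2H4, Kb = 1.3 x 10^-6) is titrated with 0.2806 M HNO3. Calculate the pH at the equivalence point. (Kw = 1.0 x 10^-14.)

n(N2H4) = 0.05201 x 0.03228 = 0.001679 mol; V(HNO3) at equivalence = 0.001679/0.2806 = 0.005983 L.
At equivalence the base is fully converted to N2H5+; total volume = 0.03826 L, so [N2H5+] = 0.001679/0.03826 = 0.04388 M.
Ka(N2H5+) = Kw/Kb = 1.0e-14 / 1.3 x 10^-6 = 7.69e-9.
[H^+] = sqrt(Ka x [N2H5+]) = sqrt(7.69e-9 x 0.04388) = 1.84e-5 M.
pH = -log(1.84e-5) = 4.74.

4.74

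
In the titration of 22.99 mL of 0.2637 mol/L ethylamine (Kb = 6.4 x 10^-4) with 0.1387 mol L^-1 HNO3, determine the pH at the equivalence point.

5.92

n(C2H5NH2) = 0.2637 x 0.02299 = 0.006062 mol; V(HNO3) at equivalence = 0.006062/0.1387 = 0.04371 L.
At equivalence the base is fully converted to C2H5NH3+; total volume = 0.06670 L, so [C2H5NH3+] = 0.006062/0.06670 = 0.09089 M.
Ka(C2H5NH3+) = Kw/Kb = 1.0e-14 / 6.4 x 10^-4 = 1.56e-11.
[H^+] = sqrt(Ka x [C2H5NH3+]) = sqrt(1.56e-11 x 0.09089) = 1.19e-6 M.
pH = -log(1.19e-6) = 5.92.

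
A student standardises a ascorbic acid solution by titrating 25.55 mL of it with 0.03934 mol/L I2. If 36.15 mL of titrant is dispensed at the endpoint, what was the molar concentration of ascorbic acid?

0.0557 M

n(I2) = 0.03934 x 0.03615 = 0.001422 mol.
From the balanced equation, 1 mol I2 reacts with 1 mol ascorbic acid, so n(ascorbic acid) = 0.001422 x 1/1 = 0.001422 mol.
[ascorbic acid] = 0.001422 / 0.02555 L = 0.0557 M.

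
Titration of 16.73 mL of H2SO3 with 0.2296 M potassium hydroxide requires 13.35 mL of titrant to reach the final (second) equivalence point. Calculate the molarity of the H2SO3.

0.0916 M

n(KOH) = 0.2296 x 0.01335 = 0.003065 mol.
At the final (second) equivalence point, 2 mol OH^- react per mol H2SO3, so n(H2SO3) = 0.003065 / 2 = 0.001533 mol.
[H2SO3] = 0.001533 / 0.01673 L = 0.0916 M.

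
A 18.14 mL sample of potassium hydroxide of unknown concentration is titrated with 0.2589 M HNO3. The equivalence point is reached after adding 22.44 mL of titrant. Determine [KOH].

0.320 M

n(HNO3) delivered = 0.2589 x 0.02244 = 0.005810 mol.
For a 1:1 reaction, n(KOH) = 0.005810 mol.
[KOH] = 0.005810 mol / 0.01814 L = 0.320 M.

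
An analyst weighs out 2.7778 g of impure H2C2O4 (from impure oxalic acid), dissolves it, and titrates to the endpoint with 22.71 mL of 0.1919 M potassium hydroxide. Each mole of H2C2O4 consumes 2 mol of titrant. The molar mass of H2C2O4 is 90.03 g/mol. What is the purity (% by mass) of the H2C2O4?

n(KOH) = 0.1919 x 0.02271 = 0.004358 mol.
n(H2C2O4) = 0.004358 / 2 = 0.002179 mol.
mass of H2C2O4 = 0.002179 x 90.03 = 0.1962 g.
% purity = 0.1962 / 2.7778 x 100 = 7.06%.

7.06%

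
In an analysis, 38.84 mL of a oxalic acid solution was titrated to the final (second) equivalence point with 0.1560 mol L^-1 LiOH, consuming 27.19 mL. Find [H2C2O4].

0.0546 M

n(LiOH) = 0.1560 x 0.02719 = 0.004242 mol.
At the final (second) equivalence point, 2 mol OH^- react per mol H2C2O4, so n(H2C2O4) = 0.004242 / 2 = 0.002121 mol.
[H2C2O4] = 0.002121 / 0.03884 L = 0.0546 M.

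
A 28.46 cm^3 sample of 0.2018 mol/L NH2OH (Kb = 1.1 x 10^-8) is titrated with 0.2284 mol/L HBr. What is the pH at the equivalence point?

3.51

n(NH2OH) = 0.2018 x 0.02846 = 0.005743 mol; V(HBr) at equivalence = 0.005743/0.2284 = 0.02515 L.
At equivalence the base is fully converted to NH3OH+; total volume = 0.05361 L, so [NH3OH+] = 0.005743/0.05361 = 0.1071 M.
Ka(NH3OH+) = Kw/Kb = 1.0e-14 / 1.1 x 10^-8 = 9.09e-7.
[H^+] = sqrt(Ka x [NH3OH+]) = sqrt(9.09e-7 x 0.1071) = 0.000312 M.
pH = -log(0.000312) = 3.51.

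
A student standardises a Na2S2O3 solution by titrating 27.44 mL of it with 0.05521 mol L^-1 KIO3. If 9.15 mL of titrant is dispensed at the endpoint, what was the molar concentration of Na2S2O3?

n(KIO3) = 0.05521 x 0.009150 = 0.0005052 mol.
From the balanced equation, 1 mol KIO3 reacts with 6 mol Na2S2O3, so n(Na2S2O3) = 0.0005052 x 6/1 = 0.003031 mol.
[Na2S2O3] = 0.003031 / 0.02744 L = 0.110 M.

0.110 M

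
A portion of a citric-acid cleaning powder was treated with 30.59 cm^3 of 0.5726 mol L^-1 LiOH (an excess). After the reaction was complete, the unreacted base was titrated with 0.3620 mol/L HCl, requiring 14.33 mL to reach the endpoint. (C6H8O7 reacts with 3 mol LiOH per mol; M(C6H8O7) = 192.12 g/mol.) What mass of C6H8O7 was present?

Total n(LiOH) added = 0.5726 x 0.03059 = 0.01752 mol.
n(HCl) used = 0.3620 x 0.01433 = 0.005187 mol, which equals the excess n(LiOH).
So n(LiOH) consumed by the sample = 0.01752 - 0.005187 = 0.01233 mol.
n(C6H8O7) = 0.01233 / 3 = 0.004109 mol.
mass = 0.004109 mol x 192.12 g/mol = 0.790 g.

0.790 g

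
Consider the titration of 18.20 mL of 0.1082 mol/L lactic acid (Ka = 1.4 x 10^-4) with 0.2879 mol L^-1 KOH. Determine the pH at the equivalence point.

8.37

n(HC3H5O3) = 0.1082 x 0.01820 = 0.001969 mol; V(KOH) at equivalence = 0.001969/0.2879 = 0.006840 L.
At equivalence all the acid is converted to C3H5O3-; total volume = 0.01820 + 0.006840 = 0.02504 L, so [C3H5O3-] = 0.001969/0.02504 = 0.07864 M.
Kb = Kw/Ka = 1.0e-14 / 1.4 x 10^-4 = 7.14e-11.
[OH^-] = sqrt(Kb x [C3H5O3-]) = sqrt(7.14e-11 x 0.07864) = 2.37e-6 M.
pOH = 5.63, so pH = 14.00 - 5.63 = 8.37.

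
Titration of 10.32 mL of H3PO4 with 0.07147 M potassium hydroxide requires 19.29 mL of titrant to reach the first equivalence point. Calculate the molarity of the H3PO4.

n(KOH) = 0.07147 x 0.01929 = 0.001379 mol.
At the first equivalence point, 1 mol OH^- react per mol H3PO4, so n(H3PO4) = 0.001379 / 1 = 0.001379 mol.
[H3PO4] = 0.001379 / 0.01032 L = 0.134 M.

0.134 M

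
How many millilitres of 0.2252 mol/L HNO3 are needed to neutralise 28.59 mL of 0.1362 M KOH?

17.3 mL

n(KOH) = 0.1362 mol/L x 0.02859 L = 0.003894 mol.
At equivalence n(HNO3) = n(KOH) = 0.003894 mol.
V(HNO3) = 0.003894 / 0.2252 = 0.01729 L = 17.3 mL.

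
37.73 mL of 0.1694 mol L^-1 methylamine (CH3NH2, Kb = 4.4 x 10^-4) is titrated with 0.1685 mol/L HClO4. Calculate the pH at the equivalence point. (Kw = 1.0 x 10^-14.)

n(CH3NH2) = 0.1694 x 0.03773 = 0.006391 mol; V(HClO4) at equivalence = 0.006391/0.1685 = 0.03793 L.
At equivalence the base is fully converted to CH3NH3+; total volume = 0.07566 L, so [CH3NH3+] = 0.006391/0.07566 = 0.08447 M.
Ka(CH3NH3+) = Kw/Kb = 1.0e-14 / 4.4 x 10^-4 = 2.27e-11.
[H^+] = sqrt(Ka x [CH3NH3+]) = sqrt(2.27e-11 x 0.08447) = 1.39e-6 M.
pH = -log(1.39e-6) = 5.86.

5.86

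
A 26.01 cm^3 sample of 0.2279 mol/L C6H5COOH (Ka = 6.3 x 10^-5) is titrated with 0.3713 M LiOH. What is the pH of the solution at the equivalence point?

8.68

n(C6H5COOH) = 0.2279 x 0.02601 = 0.005928 mol; V(LiOH) at equivalence = 0.005928/0.3713 = 0.01596 L.
At equivalence all the acid is converted to C6H5COO-; total volume = 0.02601 + 0.01596 = 0.04197 L, so [C6H5COO-] = 0.005928/0.04197 = 0.1412 M.
Kb = Kw/Ka = 1.0e-14 / 6.3 x 10^-5 = 1.59e-10.
[OH^-] = sqrt(Kb x [C6H5COO-]) = sqrt(1.59e-10 x 0.1412) = 4.73e-6 M.
pOH = 5.32, so pH = 14.00 - 5.32 = 8.68.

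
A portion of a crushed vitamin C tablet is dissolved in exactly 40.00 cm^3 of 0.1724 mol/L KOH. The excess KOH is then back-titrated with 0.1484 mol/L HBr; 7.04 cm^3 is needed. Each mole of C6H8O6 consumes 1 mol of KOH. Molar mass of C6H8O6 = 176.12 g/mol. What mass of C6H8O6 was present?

1.03 g

Total n(KOH) added = 0.1724 x 0.04000 = 0.006896 mol.
n(HBr) used = 0.1484 x 0.007040 = 0.001045 mol, which equals the excess n(KOH).
So n(KOH) consumed by the sample = 0.006896 - 0.001045 = 0.005851 mol.
n(C6H8O6) = 0.005851 / 1 = 0.005851 mol.
mass = 0.005851 mol x 176.12 g/mol = 1.03 g.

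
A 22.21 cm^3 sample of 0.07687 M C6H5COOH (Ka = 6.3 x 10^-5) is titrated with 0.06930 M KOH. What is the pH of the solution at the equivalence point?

8.38

n(C6H5COOH) = 0.07687 x 0.02221 = 0.001707 mol; V(KOH) at equivalence = 0.001707/0.06930 = 0.02464 L.
At equivalence all the acid is converted to C6H5COO-; total volume = 0.02221 + 0.02464 = 0.04685 L, so [C6H5COO-] = 0.001707/0.04685 = 0.03644 M.
Kb = Kw/Ka = 1.0e-14 / 6.3 x 10^-5 = 1.59e-10.
[OH^-] = sqrt(Kb x [C6H5COO-]) = sqrt(1.59e-10 x 0.03644) = 2.41e-6 M.
pOH = 5.62, so pH = 14.00 - 5.62 = 8.38.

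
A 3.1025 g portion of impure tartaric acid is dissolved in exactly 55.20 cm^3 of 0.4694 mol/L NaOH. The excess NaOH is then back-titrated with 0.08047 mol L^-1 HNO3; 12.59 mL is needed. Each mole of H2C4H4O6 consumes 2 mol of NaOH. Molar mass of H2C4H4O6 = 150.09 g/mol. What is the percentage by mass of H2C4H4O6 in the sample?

Total n(NaOH) added = 0.4694 x 0.05520 = 0.02591 mol.
n(HNO3) used = 0.08047 x 0.01259 = 0.001013 mol, which equals the excess n(NaOH).
So n(NaOH) consumed by the sample = 0.02591 - 0.001013 = 0.02490 mol.
n(H2C4H4O6) = 0.02490 / 2 = 0.01245 mol.
mass H2C4H4O6 = 0.01245 x 150.09 = 1.868 g, so %H2C4H4O6 = 1.868/3.1025 x 100 = 60.2%.

60.2%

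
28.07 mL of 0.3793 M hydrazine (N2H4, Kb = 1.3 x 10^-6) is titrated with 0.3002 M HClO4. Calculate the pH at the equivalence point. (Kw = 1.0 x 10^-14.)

n(N2H4) = 0.3793 x 0.02807 = 0.01065 mol; V(HClO4) at equivalence = 0.01065/0.3002 = 0.03547 L.
At equivalence the base is fully converted to N2H5+; total volume = 0.06354 L, so [N2H5+] = 0.01065/0.06354 = 0.1676 M.
Ka(N2H5+) = Kw/Kb = 1.0e-14 / 1.3 x 10^-6 = 7.69e-9.
[H^+] = sqrt(Ka x [N2H5+]) = sqrt(7.69e-9 x 0.1676) = 3.59e-5 M.
pH = -log(3.59e-5) = 4.44.

4.44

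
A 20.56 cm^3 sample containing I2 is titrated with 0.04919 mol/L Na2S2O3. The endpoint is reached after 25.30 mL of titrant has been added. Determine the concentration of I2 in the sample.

n(Na2S2O3) = 0.04919 x 0.02530 = 0.001245 mol.
From the balanced equation, 2 mol Na2S2O3 reacts with 1 mol I2, so n(I2) = 0.001245 x 1/2 = 0.0006223 mol.
[I2] = 0.0006223 / 0.02056 L = 0.0303 M.

0.0303 M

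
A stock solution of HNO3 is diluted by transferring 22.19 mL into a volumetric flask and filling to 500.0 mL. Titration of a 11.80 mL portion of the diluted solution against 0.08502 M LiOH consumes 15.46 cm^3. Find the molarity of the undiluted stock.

2.51 M

n(LiOH) = 0.08502 x 0.01546 = 0.001314 mol.
n(HNO3) in the aliquot = 0.001314 mol.
[diluted HNO3] = 0.001314 / 0.01180 = 0.1114 M.
Dilution factor = 500.0/22.19 = 22.53, so [stock] = 0.1114 x 22.53 = 2.51 M.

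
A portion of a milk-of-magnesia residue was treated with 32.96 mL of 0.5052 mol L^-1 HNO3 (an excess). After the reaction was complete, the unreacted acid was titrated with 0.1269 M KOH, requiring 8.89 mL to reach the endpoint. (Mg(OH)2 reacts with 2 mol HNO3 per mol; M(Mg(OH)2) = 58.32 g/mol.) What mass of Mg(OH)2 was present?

Total n(HNO3) added = 0.5052 x 0.03296 = 0.01665 mol.
n(KOH) used = 0.1269 x 0.008890 = 0.001128 mol, which equals the excess n(HNO3).
So n(HNO3) consumed by the sample = 0.01665 - 0.001128 = 0.01552 mol.
n(Mg(OH)2) = 0.01552 / 2 = 0.007762 mol.
mass = 0.007762 mol x 58.32 g/mol = 0.453 g.

0.453 g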